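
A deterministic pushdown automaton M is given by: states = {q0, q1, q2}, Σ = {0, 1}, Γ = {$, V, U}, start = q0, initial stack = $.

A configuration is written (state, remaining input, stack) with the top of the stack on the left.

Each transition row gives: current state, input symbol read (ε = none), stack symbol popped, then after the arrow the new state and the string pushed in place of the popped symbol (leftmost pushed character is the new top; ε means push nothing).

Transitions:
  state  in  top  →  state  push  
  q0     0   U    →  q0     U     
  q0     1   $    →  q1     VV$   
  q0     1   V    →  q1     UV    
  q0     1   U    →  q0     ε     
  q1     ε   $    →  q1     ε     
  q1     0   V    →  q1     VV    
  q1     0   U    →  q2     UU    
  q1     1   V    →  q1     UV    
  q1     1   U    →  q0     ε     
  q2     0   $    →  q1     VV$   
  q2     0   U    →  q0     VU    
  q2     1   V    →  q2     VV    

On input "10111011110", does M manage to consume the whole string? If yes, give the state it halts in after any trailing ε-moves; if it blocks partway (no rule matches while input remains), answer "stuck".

(q0, 10111011110, $) ⊢ (q1, 0111011110, VV$) ⊢ (q1, 111011110, VVV$) ⊢ (q1, 11011110, UVVV$) ⊢ (q0, 1011110, VVV$) ⊢ (q1, 011110, UVVV$) ⊢ (q2, 11110, UUVVV$)
No transition for (q2, 1, top U); M blocks with input 11110 remaining.

stuck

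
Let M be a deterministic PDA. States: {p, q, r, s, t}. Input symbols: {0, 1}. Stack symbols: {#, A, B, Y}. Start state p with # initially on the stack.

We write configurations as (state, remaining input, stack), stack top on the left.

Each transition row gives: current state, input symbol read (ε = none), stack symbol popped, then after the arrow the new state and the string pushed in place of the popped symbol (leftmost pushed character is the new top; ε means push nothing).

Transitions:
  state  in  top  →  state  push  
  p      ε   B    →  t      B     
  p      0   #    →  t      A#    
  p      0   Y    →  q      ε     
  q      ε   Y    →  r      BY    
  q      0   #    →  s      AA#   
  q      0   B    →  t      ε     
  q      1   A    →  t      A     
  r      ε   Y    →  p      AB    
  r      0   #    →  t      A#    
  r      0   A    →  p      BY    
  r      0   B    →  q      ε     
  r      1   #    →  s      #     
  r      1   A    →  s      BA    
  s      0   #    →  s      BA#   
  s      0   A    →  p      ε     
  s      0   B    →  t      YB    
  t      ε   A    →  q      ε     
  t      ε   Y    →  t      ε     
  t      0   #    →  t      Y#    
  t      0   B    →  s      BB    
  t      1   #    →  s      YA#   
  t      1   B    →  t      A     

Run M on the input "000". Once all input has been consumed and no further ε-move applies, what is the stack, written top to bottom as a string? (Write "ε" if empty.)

(p, 000, #)
  read 0, top #: go to t, push A# → (t, 00, A#)
  ε-move, top A: go to q, push ε → (q, 00, #)
  read 0, top #: go to s, push AA# → (s, 0, AA#)
  read 0, top A: go to p, push ε → (p, ε, A#)
All input consumed in state p with stack A#.

A#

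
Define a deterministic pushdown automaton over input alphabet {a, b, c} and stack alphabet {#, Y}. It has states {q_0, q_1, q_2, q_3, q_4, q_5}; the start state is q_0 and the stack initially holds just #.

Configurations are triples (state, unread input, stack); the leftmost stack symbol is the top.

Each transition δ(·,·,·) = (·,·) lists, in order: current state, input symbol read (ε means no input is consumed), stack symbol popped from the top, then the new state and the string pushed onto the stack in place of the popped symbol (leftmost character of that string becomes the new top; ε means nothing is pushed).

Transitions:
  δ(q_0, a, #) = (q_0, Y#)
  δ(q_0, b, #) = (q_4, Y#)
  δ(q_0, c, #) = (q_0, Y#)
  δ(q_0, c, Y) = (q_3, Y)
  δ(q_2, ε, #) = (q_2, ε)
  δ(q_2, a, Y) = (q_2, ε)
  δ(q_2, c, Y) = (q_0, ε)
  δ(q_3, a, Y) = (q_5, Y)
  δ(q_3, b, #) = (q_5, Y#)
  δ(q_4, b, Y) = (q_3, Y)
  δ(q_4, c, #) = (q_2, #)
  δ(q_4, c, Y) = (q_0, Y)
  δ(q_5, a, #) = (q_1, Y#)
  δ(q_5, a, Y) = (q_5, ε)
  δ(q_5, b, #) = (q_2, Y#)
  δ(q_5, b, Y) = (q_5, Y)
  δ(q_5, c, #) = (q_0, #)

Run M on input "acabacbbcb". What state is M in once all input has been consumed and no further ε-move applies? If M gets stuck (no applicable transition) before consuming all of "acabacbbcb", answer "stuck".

(q_0, acabacbbcb, #)
  read a, top #: go to q_0, push Y# → (q_0, cabacbbcb, Y#)
  read c, top Y: go to q_3, push Y → (q_3, abacbbcb, Y#)
  read a, top Y: go to q_5, push Y → (q_5, bacbbcb, Y#)
  read b, top Y: go to q_5, push Y → (q_5, acbbcb, Y#)
  read a, top Y: go to q_5, push ε → (q_5, cbbcb, #)
  read c, top #: go to q_0, push # → (q_0, bbcb, #)
  read b, top #: go to q_4, push Y# → (q_4, bcb, Y#)
  read b, top Y: go to q_3, push Y → (q_3, cb, Y#)
No transition for (q_3, c, top Y); M blocks with input cb remaining.

stuck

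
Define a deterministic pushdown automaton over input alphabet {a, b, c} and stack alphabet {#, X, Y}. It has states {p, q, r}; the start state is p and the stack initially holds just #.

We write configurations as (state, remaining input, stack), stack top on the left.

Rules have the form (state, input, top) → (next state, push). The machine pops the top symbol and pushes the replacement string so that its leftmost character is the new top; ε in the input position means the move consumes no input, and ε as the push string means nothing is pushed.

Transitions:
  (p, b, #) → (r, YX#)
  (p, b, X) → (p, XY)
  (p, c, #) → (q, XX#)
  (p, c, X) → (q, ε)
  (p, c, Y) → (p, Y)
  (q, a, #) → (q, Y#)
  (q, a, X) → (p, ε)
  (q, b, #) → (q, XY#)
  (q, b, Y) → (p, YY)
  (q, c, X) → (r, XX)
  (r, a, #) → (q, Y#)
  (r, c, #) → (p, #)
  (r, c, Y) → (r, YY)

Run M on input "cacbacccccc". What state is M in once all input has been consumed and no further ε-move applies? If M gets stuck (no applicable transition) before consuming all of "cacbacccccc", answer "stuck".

(p, cacbacccccc, #)
  read c, top #: go to q, push XX# → (q, acbacccccc, XX#)
  read a, top X: go to p, push ε → (p, cbacccccc, X#)
  read c, top X: go to q, push ε → (q, bacccccc, #)
  read b, top #: go to q, push XY# → (q, acccccc, XY#)
  read a, top X: go to p, push ε → (p, cccccc, Y#)
  read c, top Y: go to p, push Y → (p, ccccc, Y#)
  read c, top Y: go to p, push Y → (p, cccc, Y#)
  read c, top Y: go to p, push Y → (p, ccc, Y#)
  read c, top Y: go to p, push Y → (p, cc, Y#)
  read c, top Y: go to p, push Y → (p, c, Y#)
  read c, top Y: go to p, push Y → (p, ε, Y#)
All input consumed; M is in state p.

p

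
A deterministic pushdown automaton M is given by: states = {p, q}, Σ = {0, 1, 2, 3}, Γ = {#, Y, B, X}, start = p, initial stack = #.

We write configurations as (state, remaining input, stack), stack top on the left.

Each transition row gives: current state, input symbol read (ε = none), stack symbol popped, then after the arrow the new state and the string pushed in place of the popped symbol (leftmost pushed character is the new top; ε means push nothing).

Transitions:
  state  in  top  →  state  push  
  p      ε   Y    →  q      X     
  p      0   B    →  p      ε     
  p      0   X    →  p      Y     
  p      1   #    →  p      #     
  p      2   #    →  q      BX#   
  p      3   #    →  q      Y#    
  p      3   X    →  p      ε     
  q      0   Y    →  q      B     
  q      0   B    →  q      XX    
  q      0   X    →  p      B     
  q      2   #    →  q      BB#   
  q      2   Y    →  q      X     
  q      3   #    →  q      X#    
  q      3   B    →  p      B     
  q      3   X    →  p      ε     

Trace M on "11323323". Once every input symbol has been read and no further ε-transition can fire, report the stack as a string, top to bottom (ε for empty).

(p, 11323323, #)
  read 1, top #: go to p, push # → (p, 1323323, #)
  read 1, top #: go to p, push # → (p, 323323, #)
  read 3, top #: go to q, push Y# → (q, 23323, Y#)
  read 2, top Y: go to q, push X → (q, 3323, X#)
  read 3, top X: go to p, push ε → (p, 323, #)
  read 3, top #: go to q, push Y# → (q, 23, Y#)
  read 2, top Y: go to q, push X → (q, 3, X#)
  read 3, top X: go to p, push ε → (p, ε, #)
All input consumed in state p with stack #.

#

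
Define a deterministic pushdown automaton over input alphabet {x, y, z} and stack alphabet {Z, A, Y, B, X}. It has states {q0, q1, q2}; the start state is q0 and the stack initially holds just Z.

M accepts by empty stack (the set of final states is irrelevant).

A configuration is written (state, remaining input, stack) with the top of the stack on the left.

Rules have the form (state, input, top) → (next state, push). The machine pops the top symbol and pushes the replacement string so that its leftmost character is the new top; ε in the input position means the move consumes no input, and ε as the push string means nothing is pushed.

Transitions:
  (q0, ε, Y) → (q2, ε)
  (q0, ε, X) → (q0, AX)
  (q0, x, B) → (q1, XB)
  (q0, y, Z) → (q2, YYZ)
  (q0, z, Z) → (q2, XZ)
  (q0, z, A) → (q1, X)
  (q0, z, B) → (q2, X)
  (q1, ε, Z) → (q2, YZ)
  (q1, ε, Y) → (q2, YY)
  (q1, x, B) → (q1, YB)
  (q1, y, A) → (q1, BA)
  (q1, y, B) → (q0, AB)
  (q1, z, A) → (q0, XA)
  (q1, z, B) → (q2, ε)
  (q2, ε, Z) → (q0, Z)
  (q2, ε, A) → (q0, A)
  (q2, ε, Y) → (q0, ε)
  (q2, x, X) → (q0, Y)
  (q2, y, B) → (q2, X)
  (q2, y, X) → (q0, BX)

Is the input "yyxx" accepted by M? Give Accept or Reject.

(q0, yyxx, Z) ⊢ (q2, yxx, YYZ) ⊢ (q0, yxx, YZ) ⊢ (q2, yxx, Z) ⊢ (q0, yxx, Z) ⊢ (q2, xx, YYZ) ⊢ (q0, xx, YZ) ⊢ (q2, xx, Z) ⊢ (q0, xx, Z)
No transition applies at (q0, xx, Z); input not fully consumed.

Reject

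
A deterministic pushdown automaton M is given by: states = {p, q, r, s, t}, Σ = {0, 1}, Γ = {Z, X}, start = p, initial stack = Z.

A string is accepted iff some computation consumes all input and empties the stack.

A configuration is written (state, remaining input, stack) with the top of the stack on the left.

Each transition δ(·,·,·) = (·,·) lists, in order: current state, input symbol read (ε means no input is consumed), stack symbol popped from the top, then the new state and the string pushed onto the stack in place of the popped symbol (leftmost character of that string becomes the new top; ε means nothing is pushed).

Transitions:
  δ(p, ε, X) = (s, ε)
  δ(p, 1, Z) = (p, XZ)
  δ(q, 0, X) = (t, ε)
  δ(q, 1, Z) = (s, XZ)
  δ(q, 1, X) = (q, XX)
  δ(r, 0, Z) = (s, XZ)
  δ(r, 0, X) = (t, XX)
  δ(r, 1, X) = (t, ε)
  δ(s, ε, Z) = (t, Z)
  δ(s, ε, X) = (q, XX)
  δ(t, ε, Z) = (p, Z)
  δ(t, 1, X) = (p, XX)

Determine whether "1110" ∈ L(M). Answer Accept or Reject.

(p, 1110, Z) ⊢ (p, 110, XZ) ⊢ (s, 110, Z) ⊢ (t, 110, Z) ⊢ (p, 110, Z) ⊢ (p, 10, XZ) ⊢ (s, 10, Z) ⊢ (t, 10, Z) ⊢ (p, 10, Z) ⊢ (p, 0, XZ) ⊢ (s, 0, Z) ⊢ (t, 0, Z) ⊢ (p, 0, Z)
No transition applies at (p, 0, Z); input not fully consumed.

Reject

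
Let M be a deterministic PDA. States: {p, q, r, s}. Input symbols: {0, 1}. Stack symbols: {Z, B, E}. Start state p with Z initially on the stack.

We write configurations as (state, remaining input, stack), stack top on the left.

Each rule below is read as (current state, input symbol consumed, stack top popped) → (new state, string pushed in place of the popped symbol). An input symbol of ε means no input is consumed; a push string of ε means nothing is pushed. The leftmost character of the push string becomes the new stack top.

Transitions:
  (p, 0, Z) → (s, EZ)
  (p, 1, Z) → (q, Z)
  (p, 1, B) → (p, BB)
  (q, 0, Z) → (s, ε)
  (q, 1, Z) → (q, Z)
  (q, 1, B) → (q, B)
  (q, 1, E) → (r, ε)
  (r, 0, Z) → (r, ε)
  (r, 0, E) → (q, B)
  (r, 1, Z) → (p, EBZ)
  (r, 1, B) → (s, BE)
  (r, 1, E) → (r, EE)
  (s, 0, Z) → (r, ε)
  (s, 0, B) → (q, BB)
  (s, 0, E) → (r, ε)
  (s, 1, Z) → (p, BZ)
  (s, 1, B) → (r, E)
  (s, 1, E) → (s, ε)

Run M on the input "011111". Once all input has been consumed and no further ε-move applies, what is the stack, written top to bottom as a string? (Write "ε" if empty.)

BBBBZ

(p, 011111, Z) ⊢ (s, 11111, EZ) ⊢ (s, 1111, Z) ⊢ (p, 111, BZ) ⊢ (p, 11, BBZ) ⊢ (p, 1, BBBZ) ⊢ (p, ε, BBBBZ)
All input consumed in state p with stack BBBBZ.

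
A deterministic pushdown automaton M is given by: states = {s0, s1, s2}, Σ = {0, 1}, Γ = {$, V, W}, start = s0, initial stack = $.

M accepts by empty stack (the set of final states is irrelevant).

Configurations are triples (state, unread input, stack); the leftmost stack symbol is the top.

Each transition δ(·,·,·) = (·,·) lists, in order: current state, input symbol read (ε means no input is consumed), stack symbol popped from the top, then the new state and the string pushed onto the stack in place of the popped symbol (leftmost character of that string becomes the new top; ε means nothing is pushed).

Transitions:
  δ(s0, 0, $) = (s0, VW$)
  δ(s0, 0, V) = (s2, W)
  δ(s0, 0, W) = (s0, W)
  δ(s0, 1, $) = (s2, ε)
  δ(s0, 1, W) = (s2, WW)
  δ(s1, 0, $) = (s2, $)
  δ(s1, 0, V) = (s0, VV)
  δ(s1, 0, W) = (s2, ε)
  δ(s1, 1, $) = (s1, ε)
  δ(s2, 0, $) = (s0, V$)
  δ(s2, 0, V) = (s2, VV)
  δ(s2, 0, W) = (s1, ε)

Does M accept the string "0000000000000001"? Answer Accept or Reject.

(s0, 0000000000000001, $)
  read 0, top $: go to s0, push VW$ → (s0, 000000000000001, VW$)
  read 0, top V: go to s2, push W → (s2, 00000000000001, WW$)
  read 0, top W: go to s1, push ε → (s1, 0000000000001, W$)
  read 0, top W: go to s2, push ε → (s2, 000000000001, $)
  read 0, top $: go to s0, push V$ → (s0, 00000000001, V$)
  read 0, top V: go to s2, push W → (s2, 0000000001, W$)
  read 0, top W: go to s1, push ε → (s1, 000000001, $)
  read 0, top $: go to s2, push $ → (s2, 00000001, $)
  read 0, top $: go to s0, push V$ → (s0, 0000001, V$)
  read 0, top V: go to s2, push W → (s2, 000001, W$)
  read 0, top W: go to s1, push ε → (s1, 00001, $)
  read 0, top $: go to s2, push $ → (s2, 0001, $)
  read 0, top $: go to s0, push V$ → (s0, 001, V$)
  read 0, top V: go to s2, push W → (s2, 01, W$)
  read 0, top W: go to s1, push ε → (s1, 1, $)
  read 1, top $: go to s1, push ε → (s1, ε, ε)
All input consumed and the stack is empty.

Accept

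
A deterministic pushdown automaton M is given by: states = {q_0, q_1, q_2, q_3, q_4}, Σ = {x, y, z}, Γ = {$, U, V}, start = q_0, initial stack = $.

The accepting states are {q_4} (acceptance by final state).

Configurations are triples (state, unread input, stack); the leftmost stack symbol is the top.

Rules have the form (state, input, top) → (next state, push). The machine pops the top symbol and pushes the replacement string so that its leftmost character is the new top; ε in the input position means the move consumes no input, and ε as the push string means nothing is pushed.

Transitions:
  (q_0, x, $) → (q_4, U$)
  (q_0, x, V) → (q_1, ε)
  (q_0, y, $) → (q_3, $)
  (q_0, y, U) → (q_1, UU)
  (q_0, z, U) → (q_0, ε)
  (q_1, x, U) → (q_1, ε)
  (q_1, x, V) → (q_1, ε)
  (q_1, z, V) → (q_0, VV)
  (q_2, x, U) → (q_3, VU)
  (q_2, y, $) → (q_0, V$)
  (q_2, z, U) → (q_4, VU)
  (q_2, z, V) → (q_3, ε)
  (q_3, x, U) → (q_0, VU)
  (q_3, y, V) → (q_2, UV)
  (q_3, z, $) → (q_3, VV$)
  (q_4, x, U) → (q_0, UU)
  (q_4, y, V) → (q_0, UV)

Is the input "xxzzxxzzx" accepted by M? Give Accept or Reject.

(q_0, xxzzxxzzx, $)
  read x, top $: go to q_4, push U$ → (q_4, xzzxxzzx, U$)
  read x, top U: go to q_0, push UU → (q_0, zzxxzzx, UU$)
  read z, top U: go to q_0, push ε → (q_0, zxxzzx, U$)
  read z, top U: go to q_0, push ε → (q_0, xxzzx, $)
  read x, top $: go to q_4, push U$ → (q_4, xzzx, U$)
  read x, top U: go to q_0, push UU → (q_0, zzx, UU$)
  read z, top U: go to q_0, push ε → (q_0, zx, U$)
  read z, top U: go to q_0, push ε → (q_0, x, $)
  read x, top $: go to q_4, push U$ → (q_4, ε, U$)
All input consumed; state q_4 ∈ F.

Accept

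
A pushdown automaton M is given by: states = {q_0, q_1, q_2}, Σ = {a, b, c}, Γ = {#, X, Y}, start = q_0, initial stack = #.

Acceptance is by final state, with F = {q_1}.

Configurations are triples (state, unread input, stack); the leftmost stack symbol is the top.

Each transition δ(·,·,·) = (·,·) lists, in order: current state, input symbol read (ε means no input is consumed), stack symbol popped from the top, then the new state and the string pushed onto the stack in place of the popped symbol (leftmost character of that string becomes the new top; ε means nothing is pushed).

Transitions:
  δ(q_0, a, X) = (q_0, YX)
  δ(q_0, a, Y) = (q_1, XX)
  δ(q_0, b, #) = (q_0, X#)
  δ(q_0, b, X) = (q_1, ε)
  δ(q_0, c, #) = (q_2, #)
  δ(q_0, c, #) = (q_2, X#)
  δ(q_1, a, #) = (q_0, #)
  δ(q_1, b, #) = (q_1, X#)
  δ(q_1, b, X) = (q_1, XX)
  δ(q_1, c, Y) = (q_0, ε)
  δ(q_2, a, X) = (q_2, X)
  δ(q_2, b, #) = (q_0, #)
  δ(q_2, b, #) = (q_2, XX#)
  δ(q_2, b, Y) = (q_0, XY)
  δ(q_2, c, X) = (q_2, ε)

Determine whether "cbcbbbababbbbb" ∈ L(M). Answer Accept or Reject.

Reject

No computation consumes all input and reaches a final state.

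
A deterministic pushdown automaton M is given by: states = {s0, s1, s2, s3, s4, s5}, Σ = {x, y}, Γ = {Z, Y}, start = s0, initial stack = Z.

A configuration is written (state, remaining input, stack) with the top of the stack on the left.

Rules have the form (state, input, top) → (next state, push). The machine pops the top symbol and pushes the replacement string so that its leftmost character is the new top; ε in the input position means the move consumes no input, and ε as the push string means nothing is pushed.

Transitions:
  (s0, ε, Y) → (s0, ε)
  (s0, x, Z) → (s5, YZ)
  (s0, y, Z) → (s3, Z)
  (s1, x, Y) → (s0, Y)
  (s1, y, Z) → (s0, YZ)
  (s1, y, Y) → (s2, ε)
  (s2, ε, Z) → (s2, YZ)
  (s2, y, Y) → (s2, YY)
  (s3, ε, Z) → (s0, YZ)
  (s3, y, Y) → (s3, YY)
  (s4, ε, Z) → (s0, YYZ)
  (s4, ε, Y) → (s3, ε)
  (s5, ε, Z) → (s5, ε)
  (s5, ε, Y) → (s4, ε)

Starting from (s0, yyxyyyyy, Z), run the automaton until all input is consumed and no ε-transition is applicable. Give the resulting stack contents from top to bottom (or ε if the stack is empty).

Z

(s0, yyxyyyyy, Z) ⊢ (s3, yxyyyyy, Z) ⊢ (s0, yxyyyyy, YZ) ⊢ (s0, yxyyyyy, Z) ⊢ (s3, xyyyyy, Z) ⊢ (s0, xyyyyy, YZ) ⊢ (s0, xyyyyy, Z) ⊢ (s5, yyyyy, YZ) ⊢ (s4, yyyyy, Z) ⊢ (s0, yyyyy, YYZ) ⊢ (s0, yyyyy, YZ) ⊢ (s0, yyyyy, Z) ⊢ (s3, yyyy, Z) ⊢ (s0, yyyy, YZ) ⊢ (s0, yyyy, Z) ⊢ (s3, yyy, Z) ⊢ (s0, yyy, YZ) ⊢ (s0, yyy, Z) ⊢ (s3, yy, Z) ⊢ (s0, yy, YZ) ⊢ (s0, yy, Z) ⊢ (s3, y, Z) ⊢ (s0, y, YZ) ⊢ (s0, y, Z) ⊢ (s3, ε, Z) ⊢ (s0, ε, YZ) ⊢ (s0, ε, Z)
All input consumed in state s0 with stack Z.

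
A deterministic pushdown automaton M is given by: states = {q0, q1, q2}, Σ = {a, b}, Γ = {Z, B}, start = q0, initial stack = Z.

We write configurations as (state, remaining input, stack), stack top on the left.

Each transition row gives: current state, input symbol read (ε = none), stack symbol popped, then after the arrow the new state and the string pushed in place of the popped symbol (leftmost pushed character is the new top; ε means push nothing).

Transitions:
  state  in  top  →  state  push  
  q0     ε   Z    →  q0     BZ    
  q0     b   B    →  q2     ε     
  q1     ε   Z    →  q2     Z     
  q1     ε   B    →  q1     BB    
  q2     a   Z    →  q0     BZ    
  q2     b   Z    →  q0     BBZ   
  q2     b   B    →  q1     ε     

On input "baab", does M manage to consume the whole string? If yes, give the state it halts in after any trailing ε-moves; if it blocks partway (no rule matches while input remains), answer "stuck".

stuck

(q0, baab, Z)
  ε-move, top Z: go to q0, push BZ → (q0, baab, BZ)
  read b, top B: go to q2, push ε → (q2, aab, Z)
  read a, top Z: go to q0, push BZ → (q0, ab, BZ)
No transition for (q0, a, top B); M blocks with input ab remaining.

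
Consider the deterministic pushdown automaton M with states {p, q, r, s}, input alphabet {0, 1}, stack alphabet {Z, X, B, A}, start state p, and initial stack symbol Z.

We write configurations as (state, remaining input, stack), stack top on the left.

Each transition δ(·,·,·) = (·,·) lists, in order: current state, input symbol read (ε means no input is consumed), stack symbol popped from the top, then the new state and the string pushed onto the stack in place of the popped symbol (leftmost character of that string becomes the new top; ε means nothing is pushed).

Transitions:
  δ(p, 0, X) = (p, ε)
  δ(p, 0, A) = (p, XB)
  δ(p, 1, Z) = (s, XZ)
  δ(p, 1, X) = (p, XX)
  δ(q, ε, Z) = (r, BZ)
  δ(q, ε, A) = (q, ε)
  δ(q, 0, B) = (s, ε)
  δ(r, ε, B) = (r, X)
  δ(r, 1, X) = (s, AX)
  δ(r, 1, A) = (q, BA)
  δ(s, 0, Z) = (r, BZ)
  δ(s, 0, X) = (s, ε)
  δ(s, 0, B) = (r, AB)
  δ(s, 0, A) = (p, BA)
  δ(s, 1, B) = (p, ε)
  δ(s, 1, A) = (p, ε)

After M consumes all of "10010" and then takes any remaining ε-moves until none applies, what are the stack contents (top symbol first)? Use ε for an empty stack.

(p, 10010, Z)
  read 1, top Z: go to s, push XZ → (s, 0010, XZ)
  read 0, top X: go to s, push ε → (s, 010, Z)
  read 0, top Z: go to r, push BZ → (r, 10, BZ)
  ε-move, top B: go to r, push X → (r, 10, XZ)
  read 1, top X: go to s, push AX → (s, 0, AXZ)
  read 0, top A: go to p, push BA → (p, ε, BAXZ)
All input consumed in state p with stack BAXZ.

BAXZ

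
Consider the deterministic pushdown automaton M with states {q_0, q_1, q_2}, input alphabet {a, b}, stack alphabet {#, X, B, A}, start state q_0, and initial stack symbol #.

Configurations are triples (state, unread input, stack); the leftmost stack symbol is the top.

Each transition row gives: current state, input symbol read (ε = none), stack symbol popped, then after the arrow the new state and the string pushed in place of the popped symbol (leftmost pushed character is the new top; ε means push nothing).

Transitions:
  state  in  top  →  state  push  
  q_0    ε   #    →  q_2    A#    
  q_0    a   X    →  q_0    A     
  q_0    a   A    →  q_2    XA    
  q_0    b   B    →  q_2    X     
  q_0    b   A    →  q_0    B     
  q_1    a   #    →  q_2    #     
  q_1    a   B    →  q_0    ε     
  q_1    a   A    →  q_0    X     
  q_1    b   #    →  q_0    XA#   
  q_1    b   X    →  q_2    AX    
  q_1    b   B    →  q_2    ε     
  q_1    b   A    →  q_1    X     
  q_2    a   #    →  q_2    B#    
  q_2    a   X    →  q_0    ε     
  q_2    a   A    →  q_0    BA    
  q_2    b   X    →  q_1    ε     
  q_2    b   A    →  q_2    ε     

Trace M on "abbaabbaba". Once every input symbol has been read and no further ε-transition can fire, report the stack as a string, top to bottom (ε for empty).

(q_0, abbaabbaba, #) ⊢ (q_2, abbaabbaba, A#) ⊢ (q_0, bbaabbaba, BA#) ⊢ (q_2, baabbaba, XA#) ⊢ (q_1, aabbaba, A#) ⊢ (q_0, abbaba, X#) ⊢ (q_0, bbaba, A#) ⊢ (q_0, baba, B#) ⊢ (q_2, aba, X#) ⊢ (q_0, ba, #) ⊢ (q_2, ba, A#) ⊢ (q_2, a, #) ⊢ (q_2, ε, B#)
All input consumed in state q_2 with stack B#.

B#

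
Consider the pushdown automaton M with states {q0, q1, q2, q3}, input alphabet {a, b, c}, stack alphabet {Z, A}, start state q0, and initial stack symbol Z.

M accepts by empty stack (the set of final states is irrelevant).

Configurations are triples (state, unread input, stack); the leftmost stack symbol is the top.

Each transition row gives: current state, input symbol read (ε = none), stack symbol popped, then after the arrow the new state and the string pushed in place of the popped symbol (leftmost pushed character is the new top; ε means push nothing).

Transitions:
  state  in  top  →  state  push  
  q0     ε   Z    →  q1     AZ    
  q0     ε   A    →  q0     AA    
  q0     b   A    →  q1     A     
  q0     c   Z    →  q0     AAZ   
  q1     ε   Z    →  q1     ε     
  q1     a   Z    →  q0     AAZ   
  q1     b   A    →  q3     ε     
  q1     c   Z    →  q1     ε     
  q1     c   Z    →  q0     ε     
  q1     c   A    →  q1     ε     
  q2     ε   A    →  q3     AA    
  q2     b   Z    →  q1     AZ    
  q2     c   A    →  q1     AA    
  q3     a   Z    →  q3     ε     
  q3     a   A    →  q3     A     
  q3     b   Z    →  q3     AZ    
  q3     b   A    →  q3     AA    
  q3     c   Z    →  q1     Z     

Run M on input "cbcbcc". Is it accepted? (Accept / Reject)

One accepting computation: (q0, cbcbcc, Z) ⊢ (q0, bcbcc, AAZ) ⊢ (q1, cbcc, AAZ) ⊢ (q1, bcc, AZ) ⊢ (q3, cc, Z) ⊢ (q1, c, Z) ⊢ (q1, ε, ε)
All input consumed and the stack is empty.

Accept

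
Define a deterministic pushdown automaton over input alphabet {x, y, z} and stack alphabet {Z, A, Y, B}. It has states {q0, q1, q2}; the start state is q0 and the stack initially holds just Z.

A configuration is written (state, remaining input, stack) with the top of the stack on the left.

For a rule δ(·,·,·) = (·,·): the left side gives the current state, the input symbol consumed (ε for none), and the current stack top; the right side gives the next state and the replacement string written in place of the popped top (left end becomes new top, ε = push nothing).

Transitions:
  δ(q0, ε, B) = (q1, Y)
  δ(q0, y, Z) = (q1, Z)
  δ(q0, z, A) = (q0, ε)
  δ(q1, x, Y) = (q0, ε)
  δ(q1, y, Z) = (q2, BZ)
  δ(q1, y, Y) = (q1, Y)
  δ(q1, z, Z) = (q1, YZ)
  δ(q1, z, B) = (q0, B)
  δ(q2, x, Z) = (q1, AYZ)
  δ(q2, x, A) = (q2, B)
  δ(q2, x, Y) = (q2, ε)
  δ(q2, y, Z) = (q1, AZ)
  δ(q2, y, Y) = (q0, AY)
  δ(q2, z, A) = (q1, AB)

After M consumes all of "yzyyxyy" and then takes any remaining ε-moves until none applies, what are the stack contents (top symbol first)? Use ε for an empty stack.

(q0, yzyyxyy, Z)
  read y, top Z: go to q1, push Z → (q1, zyyxyy, Z)
  read z, top Z: go to q1, push YZ → (q1, yyxyy, YZ)
  read y, top Y: go to q1, push Y → (q1, yxyy, YZ)
  read y, top Y: go to q1, push Y → (q1, xyy, YZ)
  read x, top Y: go to q0, push ε → (q0, yy, Z)
  read y, top Z: go to q1, push Z → (q1, y, Z)
  read y, top Z: go to q2, push BZ → (q2, ε, BZ)
All input consumed in state q2 with stack BZ.

BZ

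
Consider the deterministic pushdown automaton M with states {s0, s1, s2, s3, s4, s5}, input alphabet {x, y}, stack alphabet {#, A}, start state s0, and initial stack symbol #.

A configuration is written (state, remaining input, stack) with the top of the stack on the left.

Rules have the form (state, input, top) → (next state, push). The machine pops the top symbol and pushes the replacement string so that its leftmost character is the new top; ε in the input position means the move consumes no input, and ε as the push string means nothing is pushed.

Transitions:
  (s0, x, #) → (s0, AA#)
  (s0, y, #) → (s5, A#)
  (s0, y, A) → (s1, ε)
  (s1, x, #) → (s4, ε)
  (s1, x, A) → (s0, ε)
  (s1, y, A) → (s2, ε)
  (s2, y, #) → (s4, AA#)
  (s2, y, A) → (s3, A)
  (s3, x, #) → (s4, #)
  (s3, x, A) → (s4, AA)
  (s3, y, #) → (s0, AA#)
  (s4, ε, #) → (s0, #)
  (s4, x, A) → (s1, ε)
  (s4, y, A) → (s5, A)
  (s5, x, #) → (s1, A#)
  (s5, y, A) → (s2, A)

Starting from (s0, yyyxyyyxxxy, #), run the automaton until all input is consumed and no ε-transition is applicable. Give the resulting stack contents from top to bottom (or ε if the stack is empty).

#

(s0, yyyxyyyxxxy, #) ⊢ (s5, yyxyyyxxxy, A#) ⊢ (s2, yxyyyxxxy, A#) ⊢ (s3, xyyyxxxy, A#) ⊢ (s4, yyyxxxy, AA#) ⊢ (s5, yyxxxy, AA#) ⊢ (s2, yxxxy, AA#) ⊢ (s3, xxxy, AA#) ⊢ (s4, xxy, AAA#) ⊢ (s1, xy, AA#) ⊢ (s0, y, A#) ⊢ (s1, ε, #)
All input consumed in state s1 with stack #.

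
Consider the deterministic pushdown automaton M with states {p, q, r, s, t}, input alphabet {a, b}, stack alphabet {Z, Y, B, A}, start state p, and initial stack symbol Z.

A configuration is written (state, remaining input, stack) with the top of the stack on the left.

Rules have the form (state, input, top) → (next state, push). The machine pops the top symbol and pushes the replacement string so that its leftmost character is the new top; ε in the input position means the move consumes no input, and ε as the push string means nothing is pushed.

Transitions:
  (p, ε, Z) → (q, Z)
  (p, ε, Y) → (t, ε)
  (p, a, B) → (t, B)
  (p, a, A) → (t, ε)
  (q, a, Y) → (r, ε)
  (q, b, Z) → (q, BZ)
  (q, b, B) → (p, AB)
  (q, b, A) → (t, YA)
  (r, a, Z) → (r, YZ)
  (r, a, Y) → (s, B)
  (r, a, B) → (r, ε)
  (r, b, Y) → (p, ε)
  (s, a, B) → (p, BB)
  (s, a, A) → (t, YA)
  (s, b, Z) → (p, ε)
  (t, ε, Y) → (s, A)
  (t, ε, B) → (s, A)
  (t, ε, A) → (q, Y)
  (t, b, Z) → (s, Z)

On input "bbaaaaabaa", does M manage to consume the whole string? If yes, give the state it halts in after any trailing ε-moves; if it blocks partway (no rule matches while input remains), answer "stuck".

(p, bbaaaaabaa, Z)
  ε-move, top Z: go to q, push Z → (q, bbaaaaabaa, Z)
  read b, top Z: go to q, push BZ → (q, baaaaabaa, BZ)
  read b, top B: go to p, push AB → (p, aaaaabaa, ABZ)
  read a, top A: go to t, push ε → (t, aaaabaa, BZ)
  ε-move, top B: go to s, push A → (s, aaaabaa, AZ)
  read a, top A: go to t, push YA → (t, aaabaa, YAZ)
  ε-move, top Y: go to s, push A → (s, aaabaa, AAZ)
  read a, top A: go to t, push YA → (t, aabaa, YAAZ)
  ε-move, top Y: go to s, push A → (s, aabaa, AAAZ)
  read a, top A: go to t, push YA → (t, abaa, YAAAZ)
  ε-move, top Y: go to s, push A → (s, abaa, AAAAZ)
  read a, top A: go to t, push YA → (t, baa, YAAAAZ)
  ε-move, top Y: go to s, push A → (s, baa, AAAAAZ)
No transition for (s, b, top A); M blocks with input baa remaining.

stuck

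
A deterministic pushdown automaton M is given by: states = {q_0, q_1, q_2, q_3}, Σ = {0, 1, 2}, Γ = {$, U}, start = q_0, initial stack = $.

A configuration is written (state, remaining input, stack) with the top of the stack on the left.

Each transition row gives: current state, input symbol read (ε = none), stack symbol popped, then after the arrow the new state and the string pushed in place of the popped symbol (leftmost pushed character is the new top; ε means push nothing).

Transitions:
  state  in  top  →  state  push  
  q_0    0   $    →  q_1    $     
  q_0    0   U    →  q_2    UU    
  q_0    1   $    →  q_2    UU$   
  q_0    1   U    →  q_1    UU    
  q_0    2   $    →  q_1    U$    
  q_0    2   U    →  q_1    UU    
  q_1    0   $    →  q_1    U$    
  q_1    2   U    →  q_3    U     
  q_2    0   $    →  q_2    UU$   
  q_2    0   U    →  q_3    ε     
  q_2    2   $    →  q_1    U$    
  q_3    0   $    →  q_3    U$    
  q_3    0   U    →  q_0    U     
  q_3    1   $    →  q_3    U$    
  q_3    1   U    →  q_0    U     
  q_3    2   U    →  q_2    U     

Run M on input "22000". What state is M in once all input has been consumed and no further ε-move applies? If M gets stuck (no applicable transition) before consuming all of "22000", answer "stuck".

(q_0, 22000, $)
  read 2, top $: go to q_1, push U$ → (q_1, 2000, U$)
  read 2, top U: go to q_3, push U → (q_3, 000, U$)
  read 0, top U: go to q_0, push U → (q_0, 00, U$)
  read 0, top U: go to q_2, push UU → (q_2, 0, UU$)
  read 0, top U: go to q_3, push ε → (q_3, ε, U$)
All input consumed; M is in state q_3.

q_3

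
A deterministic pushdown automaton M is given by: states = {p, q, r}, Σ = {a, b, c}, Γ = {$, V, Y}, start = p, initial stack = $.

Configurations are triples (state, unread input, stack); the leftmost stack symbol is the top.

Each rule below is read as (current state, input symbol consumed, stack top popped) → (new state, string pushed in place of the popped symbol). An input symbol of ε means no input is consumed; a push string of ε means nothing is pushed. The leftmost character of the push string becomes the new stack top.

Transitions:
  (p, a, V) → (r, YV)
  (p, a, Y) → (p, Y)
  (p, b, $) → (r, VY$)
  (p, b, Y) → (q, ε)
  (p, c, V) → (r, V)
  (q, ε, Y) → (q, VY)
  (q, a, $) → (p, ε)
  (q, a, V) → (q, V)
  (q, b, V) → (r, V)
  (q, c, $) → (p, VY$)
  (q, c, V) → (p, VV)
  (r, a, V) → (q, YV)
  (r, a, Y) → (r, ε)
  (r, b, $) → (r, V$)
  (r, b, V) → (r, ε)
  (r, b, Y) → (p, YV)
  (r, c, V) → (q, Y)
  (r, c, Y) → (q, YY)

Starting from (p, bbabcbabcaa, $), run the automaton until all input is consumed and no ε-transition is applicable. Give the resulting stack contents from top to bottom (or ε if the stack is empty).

VYYVY$

(p, bbabcbabcaa, $)
  read b, top $: go to r, push VY$ → (r, babcbabcaa, VY$)
  read b, top V: go to r, push ε → (r, abcbabcaa, Y$)
  read a, top Y: go to r, push ε → (r, bcbabcaa, $)
  read b, top $: go to r, push V$ → (r, cbabcaa, V$)
  read c, top V: go to q, push Y → (q, babcaa, Y$)
  ε-move, top Y: go to q, push VY → (q, babcaa, VY$)
  read b, top V: go to r, push V → (r, abcaa, VY$)
  read a, top V: go to q, push YV → (q, bcaa, YVY$)
  ε-move, top Y: go to q, push VY → (q, bcaa, VYVY$)
  read b, top V: go to r, push V → (r, caa, VYVY$)
  read c, top V: go to q, push Y → (q, aa, YYVY$)
  ε-move, top Y: go to q, push VY → (q, aa, VYYVY$)
  read a, top V: go to q, push V → (q, a, VYYVY$)
  read a, top V: go to q, push V → (q, ε, VYYVY$)
All input consumed in state q with stack VYYVY$.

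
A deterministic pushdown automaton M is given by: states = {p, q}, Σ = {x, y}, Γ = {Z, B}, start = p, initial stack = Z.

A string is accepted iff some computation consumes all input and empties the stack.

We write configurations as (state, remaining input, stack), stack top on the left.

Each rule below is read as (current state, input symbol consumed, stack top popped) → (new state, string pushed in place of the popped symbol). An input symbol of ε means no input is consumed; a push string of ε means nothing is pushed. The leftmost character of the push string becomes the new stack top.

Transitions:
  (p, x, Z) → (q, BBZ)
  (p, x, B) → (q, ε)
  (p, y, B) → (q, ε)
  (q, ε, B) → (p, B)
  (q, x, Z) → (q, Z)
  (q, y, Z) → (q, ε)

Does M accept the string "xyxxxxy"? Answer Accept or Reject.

(p, xyxxxxy, Z)
  read x, top Z: go to q, push BBZ → (q, yxxxxy, BBZ)
  ε-move, top B: go to p, push B → (p, yxxxxy, BBZ)
  read y, top B: go to q, push ε → (q, xxxxy, BZ)
  ε-move, top B: go to p, push B → (p, xxxxy, BZ)
  read x, top B: go to q, push ε → (q, xxxy, Z)
  read x, top Z: go to q, push Z → (q, xxy, Z)
  read x, top Z: go to q, push Z → (q, xy, Z)
  read x, top Z: go to q, push Z → (q, y, Z)
  read y, top Z: go to q, push ε → (q, ε, ε)
All input consumed and the stack is empty.

Accept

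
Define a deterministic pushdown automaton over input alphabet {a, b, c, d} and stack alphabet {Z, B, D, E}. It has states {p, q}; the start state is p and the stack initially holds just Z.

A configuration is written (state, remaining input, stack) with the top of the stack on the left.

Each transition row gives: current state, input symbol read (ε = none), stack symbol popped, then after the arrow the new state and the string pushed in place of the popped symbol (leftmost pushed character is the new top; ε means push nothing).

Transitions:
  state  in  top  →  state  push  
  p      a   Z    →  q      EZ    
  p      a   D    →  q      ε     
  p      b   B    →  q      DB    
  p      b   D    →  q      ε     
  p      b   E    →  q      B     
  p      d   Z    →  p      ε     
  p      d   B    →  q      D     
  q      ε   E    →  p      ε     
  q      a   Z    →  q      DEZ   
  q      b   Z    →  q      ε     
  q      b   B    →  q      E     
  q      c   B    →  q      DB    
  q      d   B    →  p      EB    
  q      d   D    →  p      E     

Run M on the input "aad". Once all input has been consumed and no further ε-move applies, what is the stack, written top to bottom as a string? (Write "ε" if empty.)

(p, aad, Z) ⊢ (q, ad, EZ) ⊢ (p, ad, Z) ⊢ (q, d, EZ) ⊢ (p, d, Z) ⊢ (p, ε, ε)
All input consumed in state p with stack ε.

ε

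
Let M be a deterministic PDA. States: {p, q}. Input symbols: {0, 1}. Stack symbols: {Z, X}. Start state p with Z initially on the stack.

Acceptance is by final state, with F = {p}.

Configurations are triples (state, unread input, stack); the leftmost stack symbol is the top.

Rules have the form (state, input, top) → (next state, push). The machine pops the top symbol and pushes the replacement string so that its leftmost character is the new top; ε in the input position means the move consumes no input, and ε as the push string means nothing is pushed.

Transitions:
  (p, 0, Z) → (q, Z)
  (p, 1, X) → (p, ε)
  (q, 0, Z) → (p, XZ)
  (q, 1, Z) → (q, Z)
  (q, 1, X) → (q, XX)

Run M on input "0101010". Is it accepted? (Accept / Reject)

Accept

(p, 0101010, Z) ⊢ (q, 101010, Z) ⊢ (q, 01010, Z) ⊢ (p, 1010, XZ) ⊢ (p, 010, Z) ⊢ (q, 10, Z) ⊢ (q, 0, Z) ⊢ (p, ε, XZ)
All input consumed; state p ∈ F.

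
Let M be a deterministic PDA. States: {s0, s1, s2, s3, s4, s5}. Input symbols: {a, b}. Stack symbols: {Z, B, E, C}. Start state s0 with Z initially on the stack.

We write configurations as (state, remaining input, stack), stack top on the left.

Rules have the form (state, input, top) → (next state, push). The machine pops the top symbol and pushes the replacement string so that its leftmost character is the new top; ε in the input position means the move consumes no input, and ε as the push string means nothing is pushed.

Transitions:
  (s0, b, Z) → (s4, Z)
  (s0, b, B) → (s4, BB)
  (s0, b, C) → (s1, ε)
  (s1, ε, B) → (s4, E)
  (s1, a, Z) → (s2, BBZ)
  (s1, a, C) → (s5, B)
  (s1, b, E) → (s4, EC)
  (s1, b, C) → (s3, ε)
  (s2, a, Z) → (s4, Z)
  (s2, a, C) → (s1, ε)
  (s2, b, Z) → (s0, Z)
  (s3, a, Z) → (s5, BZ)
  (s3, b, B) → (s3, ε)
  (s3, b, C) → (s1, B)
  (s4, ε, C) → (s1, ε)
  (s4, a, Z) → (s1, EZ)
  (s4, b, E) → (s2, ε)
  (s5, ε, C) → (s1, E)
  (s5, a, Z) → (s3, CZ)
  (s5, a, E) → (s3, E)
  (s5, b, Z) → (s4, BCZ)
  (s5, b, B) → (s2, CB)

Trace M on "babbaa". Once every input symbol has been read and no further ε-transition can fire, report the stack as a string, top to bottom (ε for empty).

(s0, babbaa, Z) ⊢ (s4, abbaa, Z) ⊢ (s1, bbaa, EZ) ⊢ (s4, baa, ECZ) ⊢ (s2, aa, CZ) ⊢ (s1, a, Z) ⊢ (s2, ε, BBZ)
All input consumed in state s2 with stack BBZ.

BBZ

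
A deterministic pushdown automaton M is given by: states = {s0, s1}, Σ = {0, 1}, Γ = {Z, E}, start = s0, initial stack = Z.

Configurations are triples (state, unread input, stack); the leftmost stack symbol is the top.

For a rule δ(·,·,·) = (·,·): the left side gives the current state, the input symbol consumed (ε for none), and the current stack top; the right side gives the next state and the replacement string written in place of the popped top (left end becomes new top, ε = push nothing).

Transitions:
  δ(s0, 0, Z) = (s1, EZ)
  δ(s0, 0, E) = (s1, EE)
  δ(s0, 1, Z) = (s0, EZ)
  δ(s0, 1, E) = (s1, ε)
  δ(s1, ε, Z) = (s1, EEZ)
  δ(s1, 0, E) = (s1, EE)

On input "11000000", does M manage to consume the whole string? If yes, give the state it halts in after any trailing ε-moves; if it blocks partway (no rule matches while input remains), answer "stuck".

(s0, 11000000, Z)
  read 1, top Z: go to s0, push EZ → (s0, 1000000, EZ)
  read 1, top E: go to s1, push ε → (s1, 000000, Z)
  ε-move, top Z: go to s1, push EEZ → (s1, 000000, EEZ)
  read 0, top E: go to s1, push EE → (s1, 00000, EEEZ)
  read 0, top E: go to s1, push EE → (s1, 0000, EEEEZ)
  read 0, top E: go to s1, push EE → (s1, 000, EEEEEZ)
  read 0, top E: go to s1, push EE → (s1, 00, EEEEEEZ)
  read 0, top E: go to s1, push EE → (s1, 0, EEEEEEEZ)
  read 0, top E: go to s1, push EE → (s1, ε, EEEEEEEEZ)
All input consumed; M is in state s1.

s1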